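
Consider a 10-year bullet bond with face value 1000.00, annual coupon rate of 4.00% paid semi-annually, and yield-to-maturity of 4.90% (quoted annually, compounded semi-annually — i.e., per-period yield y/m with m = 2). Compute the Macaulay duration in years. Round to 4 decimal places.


Answer: Macaulay duration = 8.2641 years

Derivation:
Coupon per period c = face * coupon_rate / m = 20.000000
Periods per year m = 2; per-period yield y/m = 0.024500
Number of cashflows N = 20
Cashflows (t years, CF_t, discount factor 1/(1+y/m)^(m*t), PV):
  t = 0.5000: CF_t = 20.000000, DF = 0.976086, PV = 19.521718
  t = 1.0000: CF_t = 20.000000, DF = 0.952744, PV = 19.054874
  t = 1.5000: CF_t = 20.000000, DF = 0.929960, PV = 18.599193
  t = 2.0000: CF_t = 20.000000, DF = 0.907721, PV = 18.154410
  t = 2.5000: CF_t = 20.000000, DF = 0.886013, PV = 17.720264
  t = 3.0000: CF_t = 20.000000, DF = 0.864825, PV = 17.296500
  t = 3.5000: CF_t = 20.000000, DF = 0.844143, PV = 16.882869
  t = 4.0000: CF_t = 20.000000, DF = 0.823957, PV = 16.479131
  t = 4.5000: CF_t = 20.000000, DF = 0.804252, PV = 16.085047
  t = 5.0000: CF_t = 20.000000, DF = 0.785019, PV = 15.700387
  t = 5.5000: CF_t = 20.000000, DF = 0.766246, PV = 15.324927
  t = 6.0000: CF_t = 20.000000, DF = 0.747922, PV = 14.958445
  t = 6.5000: CF_t = 20.000000, DF = 0.730036, PV = 14.600727
  t = 7.0000: CF_t = 20.000000, DF = 0.712578, PV = 14.251564
  t = 7.5000: CF_t = 20.000000, DF = 0.695538, PV = 13.910750
  t = 8.0000: CF_t = 20.000000, DF = 0.678904, PV = 13.578087
  t = 8.5000: CF_t = 20.000000, DF = 0.662669, PV = 13.253379
  t = 9.0000: CF_t = 20.000000, DF = 0.646822, PV = 12.936437
  t = 9.5000: CF_t = 20.000000, DF = 0.631354, PV = 12.627073
  t = 10.0000: CF_t = 1020.000000, DF = 0.616255, PV = 628.580519
Price P = sum_t PV_t = 929.516300
Macaulay numerator sum_t t * PV_t:
  t * PV_t at t = 0.5000: 9.760859
  t * PV_t at t = 1.0000: 19.054874
  t * PV_t at t = 1.5000: 27.898790
  t * PV_t at t = 2.0000: 36.308820
  t * PV_t at t = 2.5000: 44.300659
  t * PV_t at t = 3.0000: 51.889499
  t * PV_t at t = 3.5000: 59.090042
  t * PV_t at t = 4.0000: 65.916522
  t * PV_t at t = 4.5000: 72.382711
  t * PV_t at t = 5.0000: 78.501937
  t * PV_t at t = 5.5000: 84.287097
  t * PV_t at t = 6.0000: 89.750669
  t * PV_t at t = 6.5000: 94.904725
  t * PV_t at t = 7.0000: 99.760946
  t * PV_t at t = 7.5000: 104.330627
  t * PV_t at t = 8.0000: 108.624697
  t * PV_t at t = 8.5000: 112.653725
  t * PV_t at t = 9.0000: 116.427930
  t * PV_t at t = 9.5000: 119.957197
  t * PV_t at t = 10.0000: 6285.805187
Macaulay duration D = (sum_t t * PV_t) / P = 7681.607513 / 929.516300 = 8.264091


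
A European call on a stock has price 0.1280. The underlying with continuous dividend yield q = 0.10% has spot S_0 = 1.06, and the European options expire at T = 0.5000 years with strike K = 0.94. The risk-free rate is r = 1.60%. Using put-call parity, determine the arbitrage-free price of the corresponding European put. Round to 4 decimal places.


Answer: Put price = 0.0010

Derivation:
Put-call parity: C - P = S_0 * exp(-qT) - K * exp(-rT).
S_0 * exp(-qT) = 1.0600 * 0.99950012 = 1.05947013
K * exp(-rT) = 0.9400 * 0.99203191 = 0.93251000
P = C - S*exp(-qT) + K*exp(-rT)
P = 0.1280 - 1.05947013 + 0.93251000 = 0.0010


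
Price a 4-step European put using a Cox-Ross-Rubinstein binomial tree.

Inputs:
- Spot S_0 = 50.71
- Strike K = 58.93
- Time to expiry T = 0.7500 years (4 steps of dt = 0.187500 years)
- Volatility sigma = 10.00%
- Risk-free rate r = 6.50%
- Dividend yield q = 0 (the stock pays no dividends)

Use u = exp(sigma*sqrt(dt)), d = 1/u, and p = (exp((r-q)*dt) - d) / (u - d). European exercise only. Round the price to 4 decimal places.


dt = T/N = 0.187500
u = exp(sigma*sqrt(dt)) = 1.044252; d = 1/u = 0.957623
p = (exp((r-q)*dt) - d) / (u - d) = 0.630722
Discount per step: exp(-r*dt) = 0.987886
Stock lattice S(k, i) with i counting down-moves:
  k=0: S(0,0) = 50.7100
  k=1: S(1,0) = 52.9540; S(1,1) = 48.5611
  k=2: S(2,0) = 55.2974; S(2,1) = 50.7100; S(2,2) = 46.5032
  k=3: S(3,0) = 57.7444; S(3,1) = 52.9540; S(3,2) = 48.5611; S(3,3) = 44.5325
  k=4: S(4,0) = 60.2998; S(4,1) = 55.2974; S(4,2) = 50.7100; S(4,3) = 46.5032; S(4,4) = 42.6453
Terminal payoffs V(N, i) = max(K - S_T, 0):
  V(4,0) = 0.000000; V(4,1) = 3.632612; V(4,2) = 8.220000; V(4,3) = 12.426825; V(4,4) = 16.284658
Backward induction: V(k, i) = exp(-r*dt) * [p * V(k+1, i) + (1-p) * V(k+1, i+1)].
  V(3,0) = exp(-r*dt) * [p*0.000000 + (1-p)*3.632612] = 1.325193
  V(3,1) = exp(-r*dt) * [p*3.632612 + (1-p)*8.220000] = 5.262108
  V(3,2) = exp(-r*dt) * [p*8.220000 + (1-p)*12.426825] = 9.655095
  V(3,3) = exp(-r*dt) * [p*12.426825 + (1-p)*16.284658] = 13.683647
  V(2,0) = exp(-r*dt) * [p*1.325193 + (1-p)*5.262108] = 2.745344
  V(2,1) = exp(-r*dt) * [p*5.262108 + (1-p)*9.655095] = 6.800946
  V(2,2) = exp(-r*dt) * [p*9.655095 + (1-p)*13.683647] = 11.007771
  V(1,0) = exp(-r*dt) * [p*2.745344 + (1-p)*6.800946] = 4.191590
  V(1,1) = exp(-r*dt) * [p*6.800946 + (1-p)*11.007771] = 8.253231
  V(0,0) = exp(-r*dt) * [p*4.191590 + (1-p)*8.253231] = 5.622520

Answer: Price = V(0,0) = 5.6225


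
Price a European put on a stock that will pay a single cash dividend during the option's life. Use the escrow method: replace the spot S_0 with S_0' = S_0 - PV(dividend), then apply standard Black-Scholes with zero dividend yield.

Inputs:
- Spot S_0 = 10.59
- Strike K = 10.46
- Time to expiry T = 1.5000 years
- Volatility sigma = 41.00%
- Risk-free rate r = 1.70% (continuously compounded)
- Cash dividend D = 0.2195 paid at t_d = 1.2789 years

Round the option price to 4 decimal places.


Answer: Price = 1.9510

Derivation:
PV(D) = D * exp(-r * t_d) = 0.2195 * 0.97849334 = 0.21477929
S_0' = S_0 - PV(D) = 10.5900 - 0.21477929 = 10.37522071
d1 = (ln(S_0'/K) + (r + sigma^2/2)*T) / (sigma*sqrt(T)) = 0.28564810
d2 = d1 - sigma*sqrt(T) = -0.21649729
exp(-rT) = 0.97482238
N(-d1) = 0.38757383; N(-d2) = 0.58569993
P = K * exp(-rT) * N(-d2) - S_0' * N(-d1) = 10.4600 * 0.97482238 * 0.58569993 - 10.37522071 * 0.38757383 = 1.9510


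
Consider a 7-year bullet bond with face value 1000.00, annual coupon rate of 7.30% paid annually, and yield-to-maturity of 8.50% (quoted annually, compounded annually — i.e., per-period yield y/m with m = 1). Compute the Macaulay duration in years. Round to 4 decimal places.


Answer: Macaulay duration = 5.6765 years

Derivation:
Coupon per period c = face * coupon_rate / m = 73.000000
Periods per year m = 1; per-period yield y/m = 0.085000
Number of cashflows N = 7
Cashflows (t years, CF_t, discount factor 1/(1+y/m)^(m*t), PV):
  t = 1.0000: CF_t = 73.000000, DF = 0.921659, PV = 67.281106
  t = 2.0000: CF_t = 73.000000, DF = 0.849455, PV = 62.010236
  t = 3.0000: CF_t = 73.000000, DF = 0.782908, PV = 57.152291
  t = 4.0000: CF_t = 73.000000, DF = 0.721574, PV = 52.674923
  t = 5.0000: CF_t = 73.000000, DF = 0.665045, PV = 48.548316
  t = 6.0000: CF_t = 73.000000, DF = 0.612945, PV = 44.744992
  t = 7.0000: CF_t = 1073.000000, DF = 0.564926, PV = 606.165974
Price P = sum_t PV_t = 938.577838
Macaulay numerator sum_t t * PV_t:
  t * PV_t at t = 1.0000: 67.281106
  t * PV_t at t = 2.0000: 124.020472
  t * PV_t at t = 3.0000: 171.456874
  t * PV_t at t = 4.0000: 210.699691
  t * PV_t at t = 5.0000: 242.741580
  t * PV_t at t = 6.0000: 268.469950
  t * PV_t at t = 7.0000: 4243.161821
Macaulay duration D = (sum_t t * PV_t) / P = 5327.831492 / 938.577838 = 5.676494


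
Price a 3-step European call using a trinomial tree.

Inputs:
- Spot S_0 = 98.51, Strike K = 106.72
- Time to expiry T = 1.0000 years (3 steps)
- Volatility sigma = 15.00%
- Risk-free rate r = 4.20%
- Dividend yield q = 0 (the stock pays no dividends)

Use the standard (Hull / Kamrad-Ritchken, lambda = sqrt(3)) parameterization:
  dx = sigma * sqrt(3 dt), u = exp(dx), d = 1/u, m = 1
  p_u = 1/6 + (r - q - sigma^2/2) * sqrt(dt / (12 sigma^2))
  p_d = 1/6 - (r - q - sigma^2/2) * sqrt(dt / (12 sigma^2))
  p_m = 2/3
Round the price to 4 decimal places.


Answer: Price = V(0,0) = 4.5061

Derivation:
dt = T/N = 0.333333; dx = sigma*sqrt(3*dt) = 0.150000
u = exp(dx) = 1.161834; d = 1/u = 0.860708
p_u = 0.200833, p_m = 0.666667, p_d = 0.132500
Discount per step: exp(-r*dt) = 0.986098
Stock lattice S(k, j) with j the centered position index:
  k=0: S(0,+0) = 98.5100
  k=1: S(1,-1) = 84.7883; S(1,+0) = 98.5100; S(1,+1) = 114.4523
  k=2: S(2,-2) = 72.9780; S(2,-1) = 84.7883; S(2,+0) = 98.5100; S(2,+1) = 114.4523; S(2,+2) = 132.9746
  k=3: S(3,-3) = 62.8127; S(3,-2) = 72.9780; S(3,-1) = 84.7883; S(3,+0) = 98.5100; S(3,+1) = 114.4523; S(3,+2) = 132.9746; S(3,+3) = 154.4944
Terminal payoffs V(N, j) = max(S_T - K, 0):
  V(3,-3) = 0.000000; V(3,-2) = 0.000000; V(3,-1) = 0.000000; V(3,+0) = 0.000000; V(3,+1) = 7.732291; V(3,+2) = 26.254591; V(3,+3) = 47.774433
Backward induction: V(k, j) = exp(-r*dt) * [p_u * V(k+1, j+1) + p_m * V(k+1, j) + p_d * V(k+1, j-1)]
  V(2,-2) = exp(-r*dt) * [p_u*0.000000 + p_m*0.000000 + p_d*0.000000] = 0.000000
  V(2,-1) = exp(-r*dt) * [p_u*0.000000 + p_m*0.000000 + p_d*0.000000] = 0.000000
  V(2,+0) = exp(-r*dt) * [p_u*7.732291 + p_m*0.000000 + p_d*0.000000] = 1.531313
  V(2,+1) = exp(-r*dt) * [p_u*26.254591 + p_m*7.732291 + p_d*0.000000] = 10.282688
  V(2,+2) = exp(-r*dt) * [p_u*47.774433 + p_m*26.254591 + p_d*7.732291] = 27.731319
  V(1,-1) = exp(-r*dt) * [p_u*1.531313 + p_m*0.000000 + p_d*0.000000] = 0.303263
  V(1,+0) = exp(-r*dt) * [p_u*10.282688 + p_m*1.531313 + p_d*0.000000] = 3.043079
  V(1,+1) = exp(-r*dt) * [p_u*27.731319 + p_m*10.282688 + p_d*1.531313] = 12.451846
  V(0,+0) = exp(-r*dt) * [p_u*12.451846 + p_m*3.043079 + p_d*0.303263] = 4.506118


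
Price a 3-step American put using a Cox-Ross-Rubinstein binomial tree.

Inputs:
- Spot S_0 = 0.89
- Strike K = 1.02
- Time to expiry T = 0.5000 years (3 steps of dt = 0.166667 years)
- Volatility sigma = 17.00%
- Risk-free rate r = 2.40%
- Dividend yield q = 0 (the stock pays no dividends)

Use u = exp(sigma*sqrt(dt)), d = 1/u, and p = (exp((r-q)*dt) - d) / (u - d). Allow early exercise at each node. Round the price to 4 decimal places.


dt = T/N = 0.166667
u = exp(sigma*sqrt(dt)) = 1.071867; d = 1/u = 0.932951
p = (exp((r-q)*dt) - d) / (u - d) = 0.511508
Discount per step: exp(-r*dt) = 0.996008
Stock lattice S(k, i) with i counting down-moves:
  k=0: S(0,0) = 0.8900
  k=1: S(1,0) = 0.9540; S(1,1) = 0.8303
  k=2: S(2,0) = 1.0225; S(2,1) = 0.8900; S(2,2) = 0.7747
  k=3: S(3,0) = 1.0960; S(3,1) = 0.9540; S(3,2) = 0.8303; S(3,3) = 0.7227
Terminal payoffs V(N, i) = max(K - S_T, 0):
  V(3,0) = 0.000000; V(3,1) = 0.066038; V(3,2) = 0.189673; V(3,3) = 0.297285
Backward induction: V(k, i) = exp(-r*dt) * [p * V(k+1, i) + (1-p) * V(k+1, i+1)]; then take max(V_cont, immediate exercise) for American.
  V(2,0) = exp(-r*dt) * [p*0.000000 + (1-p)*0.066038] = 0.032130; exercise = 0.000000; V(2,0) = max -> 0.032130
  V(2,1) = exp(-r*dt) * [p*0.066038 + (1-p)*0.189673] = 0.125928; exercise = 0.130000; V(2,1) = max -> 0.130000
  V(2,2) = exp(-r*dt) * [p*0.189673 + (1-p)*0.297285] = 0.241274; exercise = 0.245346; V(2,2) = max -> 0.245346
  V(1,0) = exp(-r*dt) * [p*0.032130 + (1-p)*0.130000] = 0.079620; exercise = 0.066038; V(1,0) = max -> 0.079620
  V(1,1) = exp(-r*dt) * [p*0.130000 + (1-p)*0.245346] = 0.185601; exercise = 0.189673; V(1,1) = max -> 0.189673
  V(0,0) = exp(-r*dt) * [p*0.079620 + (1-p)*0.189673] = 0.132847; exercise = 0.130000; V(0,0) = max -> 0.132847

Answer: Price = V(0,0) = 0.1328


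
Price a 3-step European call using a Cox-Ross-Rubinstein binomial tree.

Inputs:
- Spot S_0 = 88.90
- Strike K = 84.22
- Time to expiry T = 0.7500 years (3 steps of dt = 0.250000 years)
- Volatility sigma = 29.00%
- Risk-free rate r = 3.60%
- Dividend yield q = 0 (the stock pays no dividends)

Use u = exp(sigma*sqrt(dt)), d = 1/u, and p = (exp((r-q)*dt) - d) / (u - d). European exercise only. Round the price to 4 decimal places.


Answer: Price = V(0,0) = 12.9690

Derivation:
dt = T/N = 0.250000
u = exp(sigma*sqrt(dt)) = 1.156040; d = 1/u = 0.865022
p = (exp((r-q)*dt) - d) / (u - d) = 0.494879
Discount per step: exp(-r*dt) = 0.991040
Stock lattice S(k, i) with i counting down-moves:
  k=0: S(0,0) = 88.9000
  k=1: S(1,0) = 102.7719; S(1,1) = 76.9005
  k=2: S(2,0) = 118.8084; S(2,1) = 88.9000; S(2,2) = 66.5206
  k=3: S(3,0) = 137.3472; S(3,1) = 102.7719; S(3,2) = 76.9005; S(3,3) = 57.5418
Terminal payoffs V(N, i) = max(S_T - K, 0):
  V(3,0) = 53.127216; V(3,1) = 18.551918; V(3,2) = 0.000000; V(3,3) = 0.000000
Backward induction: V(k, i) = exp(-r*dt) * [p * V(k+1, i) + (1-p) * V(k+1, i+1)].
  V(2,0) = exp(-r*dt) * [p*53.127216 + (1-p)*18.551918] = 35.342983
  V(2,1) = exp(-r*dt) * [p*18.551918 + (1-p)*0.000000] = 9.098696
  V(2,2) = exp(-r*dt) * [p*0.000000 + (1-p)*0.000000] = 0.000000
  V(1,0) = exp(-r*dt) * [p*35.342983 + (1-p)*9.098696] = 21.888555
  V(1,1) = exp(-r*dt) * [p*9.098696 + (1-p)*0.000000] = 4.462410
  V(0,0) = exp(-r*dt) * [p*21.888555 + (1-p)*4.462410] = 12.968995


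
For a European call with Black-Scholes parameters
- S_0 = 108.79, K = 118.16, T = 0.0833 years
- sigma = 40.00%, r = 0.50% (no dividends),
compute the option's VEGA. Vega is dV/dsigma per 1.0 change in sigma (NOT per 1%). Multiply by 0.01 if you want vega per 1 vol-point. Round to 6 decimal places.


d1 = -0.6543240412; d2 = -0.7697709987
phi(d1) = 0.3220628685; exp(-qT) = 1.0000000000; exp(-rT) = 0.9995835867
Vega = S * exp(-qT) * phi(d1) * sqrt(T) = 108.7900 * 1.0000000000 * 0.3220628685 * 0.2886173938 = 10.112351

Answer: Vega = 10.112351


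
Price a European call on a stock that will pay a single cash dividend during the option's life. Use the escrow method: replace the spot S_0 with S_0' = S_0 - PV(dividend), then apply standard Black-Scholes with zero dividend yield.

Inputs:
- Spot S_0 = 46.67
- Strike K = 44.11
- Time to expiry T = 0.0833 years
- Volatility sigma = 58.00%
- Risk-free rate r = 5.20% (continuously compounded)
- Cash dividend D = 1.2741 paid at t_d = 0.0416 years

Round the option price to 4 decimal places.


Answer: Price = 3.7766

Derivation:
PV(D) = D * exp(-r * t_d) = 1.2741 * 0.99783914 = 1.27134685
S_0' = S_0 - PV(D) = 46.6700 - 1.27134685 = 45.39865315
d1 = (ln(S_0'/K) + (r + sigma^2/2)*T) / (sigma*sqrt(T)) = 0.28159571
d2 = d1 - sigma*sqrt(T) = 0.11419763
exp(-rT) = 0.99567777
N(d1) = 0.61087324; N(d2) = 0.54545943
C = S_0' * N(d1) - K * exp(-rT) * N(d2) = 45.39865315 * 0.61087324 - 44.1100 * 0.99567777 * 0.54545943 = 3.7766


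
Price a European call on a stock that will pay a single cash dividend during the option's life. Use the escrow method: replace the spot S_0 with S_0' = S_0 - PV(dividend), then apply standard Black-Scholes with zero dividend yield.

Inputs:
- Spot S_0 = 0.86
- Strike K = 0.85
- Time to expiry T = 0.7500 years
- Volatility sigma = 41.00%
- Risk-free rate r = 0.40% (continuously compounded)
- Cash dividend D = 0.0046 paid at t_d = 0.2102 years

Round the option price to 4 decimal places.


Answer: Price = 0.1240

Derivation:
PV(D) = D * exp(-r * t_d) = 0.0046 * 0.99915955 = 0.00459613
S_0' = S_0 - PV(D) = 0.8600 - 0.00459613 = 0.85540387
d1 = (ln(S_0'/K) + (r + sigma^2/2)*T) / (sigma*sqrt(T)) = 0.20383243
d2 = d1 - sigma*sqrt(T) = -0.15123798
exp(-rT) = 0.99700450
N(d1) = 0.58075778; N(d2) = 0.43989399
C = S_0' * N(d1) - K * exp(-rT) * N(d2) = 0.85540387 * 0.58075778 - 0.8500 * 0.99700450 * 0.43989399 = 0.1240


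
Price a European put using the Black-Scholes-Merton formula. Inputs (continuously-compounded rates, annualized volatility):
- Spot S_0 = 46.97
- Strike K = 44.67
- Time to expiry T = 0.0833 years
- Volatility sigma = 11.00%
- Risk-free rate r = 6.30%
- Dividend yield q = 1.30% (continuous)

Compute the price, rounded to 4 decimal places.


d1 = (ln(S/K) + (r - q + 0.5*sigma^2) * T) / (sigma * sqrt(T)) = 1.72848934
d2 = d1 - sigma * sqrt(T) = 1.69674142
exp(-rT) = 0.99476585; exp(-qT) = 0.99891769
P = K * exp(-rT) * N(-d2) - S_0 * exp(-qT) * N(-d1)
N(-d1) = 0.04195027; N(-d2) = 0.04487278
P = 44.6700 * 0.99476585 * 0.04487278 - 46.9700 * 0.99891769 * 0.04195027 = 0.0257

Answer: Price = 0.0257


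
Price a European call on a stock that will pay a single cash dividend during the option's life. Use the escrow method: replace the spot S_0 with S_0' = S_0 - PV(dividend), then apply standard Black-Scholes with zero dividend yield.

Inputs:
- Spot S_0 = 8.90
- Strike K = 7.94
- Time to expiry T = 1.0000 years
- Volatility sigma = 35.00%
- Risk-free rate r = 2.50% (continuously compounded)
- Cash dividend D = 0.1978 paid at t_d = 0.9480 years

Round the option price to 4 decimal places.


Answer: Price = 1.6868

Derivation:
PV(D) = D * exp(-r * t_d) = 0.1978 * 0.97657864 = 0.19316725
S_0' = S_0 - PV(D) = 8.9000 - 0.19316725 = 8.70683275
d1 = (ln(S_0'/K) + (r + sigma^2/2)*T) / (sigma*sqrt(T)) = 0.50984233
d2 = d1 - sigma*sqrt(T) = 0.15984233
exp(-rT) = 0.97530991
N(d1) = 0.69491904; N(d2) = 0.56349736
C = S_0' * N(d1) - K * exp(-rT) * N(d2) = 8.70683275 * 0.69491904 - 7.9400 * 0.97530991 * 0.56349736 = 1.6868


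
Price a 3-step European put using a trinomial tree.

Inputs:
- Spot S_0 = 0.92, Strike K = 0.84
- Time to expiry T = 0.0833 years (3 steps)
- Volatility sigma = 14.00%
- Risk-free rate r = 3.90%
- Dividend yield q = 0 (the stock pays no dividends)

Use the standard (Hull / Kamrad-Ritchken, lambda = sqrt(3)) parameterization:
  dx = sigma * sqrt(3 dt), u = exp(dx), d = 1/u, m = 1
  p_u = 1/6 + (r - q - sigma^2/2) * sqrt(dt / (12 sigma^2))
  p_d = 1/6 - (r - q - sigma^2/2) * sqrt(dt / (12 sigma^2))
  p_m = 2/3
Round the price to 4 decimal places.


dt = T/N = 0.027767; dx = sigma*sqrt(3*dt) = 0.040406
u = exp(dx) = 1.041234; d = 1/u = 0.960399
p_u = 0.176700, p_m = 0.666667, p_d = 0.156634
Discount per step: exp(-r*dt) = 0.998918
Stock lattice S(k, j) with j the centered position index:
  k=0: S(0,+0) = 0.9200
  k=1: S(1,-1) = 0.8836; S(1,+0) = 0.9200; S(1,+1) = 0.9579
  k=2: S(2,-2) = 0.8486; S(2,-1) = 0.8836; S(2,+0) = 0.9200; S(2,+1) = 0.9579; S(2,+2) = 0.9974
  k=3: S(3,-3) = 0.8150; S(3,-2) = 0.8486; S(3,-1) = 0.8836; S(3,+0) = 0.9200; S(3,+1) = 0.9579; S(3,+2) = 0.9974; S(3,+3) = 1.0386
Terminal payoffs V(N, j) = max(K - S_T, 0):
  V(3,-3) = 0.025028; V(3,-2) = 0.000000; V(3,-1) = 0.000000; V(3,+0) = 0.000000; V(3,+1) = 0.000000; V(3,+2) = 0.000000; V(3,+3) = 0.000000
Backward induction: V(k, j) = exp(-r*dt) * [p_u * V(k+1, j+1) + p_m * V(k+1, j) + p_d * V(k+1, j-1)]
  V(2,-2) = exp(-r*dt) * [p_u*0.000000 + p_m*0.000000 + p_d*0.025028] = 0.003916
  V(2,-1) = exp(-r*dt) * [p_u*0.000000 + p_m*0.000000 + p_d*0.000000] = 0.000000
  V(2,+0) = exp(-r*dt) * [p_u*0.000000 + p_m*0.000000 + p_d*0.000000] = 0.000000
  V(2,+1) = exp(-r*dt) * [p_u*0.000000 + p_m*0.000000 + p_d*0.000000] = 0.000000
  V(2,+2) = exp(-r*dt) * [p_u*0.000000 + p_m*0.000000 + p_d*0.000000] = 0.000000
  V(1,-1) = exp(-r*dt) * [p_u*0.000000 + p_m*0.000000 + p_d*0.003916] = 0.000613
  V(1,+0) = exp(-r*dt) * [p_u*0.000000 + p_m*0.000000 + p_d*0.000000] = 0.000000
  V(1,+1) = exp(-r*dt) * [p_u*0.000000 + p_m*0.000000 + p_d*0.000000] = 0.000000
  V(0,+0) = exp(-r*dt) * [p_u*0.000000 + p_m*0.000000 + p_d*0.000613] = 0.000096

Answer: Price = V(0,0) = 0.0001


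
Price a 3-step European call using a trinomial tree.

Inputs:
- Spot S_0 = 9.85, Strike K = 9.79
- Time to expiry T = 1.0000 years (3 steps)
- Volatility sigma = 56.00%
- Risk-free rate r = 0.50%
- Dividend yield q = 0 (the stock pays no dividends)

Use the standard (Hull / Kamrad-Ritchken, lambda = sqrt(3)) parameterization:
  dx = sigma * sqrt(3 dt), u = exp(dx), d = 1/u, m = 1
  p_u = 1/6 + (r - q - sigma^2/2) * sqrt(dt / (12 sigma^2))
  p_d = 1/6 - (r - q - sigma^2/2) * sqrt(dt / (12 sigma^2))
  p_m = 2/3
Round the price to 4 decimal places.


dt = T/N = 0.333333; dx = sigma*sqrt(3*dt) = 0.560000
u = exp(dx) = 1.750673; d = 1/u = 0.571209
p_u = 0.121488, p_m = 0.666667, p_d = 0.211845
Discount per step: exp(-r*dt) = 0.998335
Stock lattice S(k, j) with j the centered position index:
  k=0: S(0,+0) = 9.8500
  k=1: S(1,-1) = 5.6264; S(1,+0) = 9.8500; S(1,+1) = 17.2441
  k=2: S(2,-2) = 3.2139; S(2,-1) = 5.6264; S(2,+0) = 9.8500; S(2,+1) = 17.2441; S(2,+2) = 30.1888
  k=3: S(3,-3) = 1.8358; S(3,-2) = 3.2139; S(3,-1) = 5.6264; S(3,+0) = 9.8500; S(3,+1) = 17.2441; S(3,+2) = 30.1888; S(3,+3) = 52.8507
Terminal payoffs V(N, j) = max(S_T - K, 0):
  V(3,-3) = 0.000000; V(3,-2) = 0.000000; V(3,-1) = 0.000000; V(3,+0) = 0.060000; V(3,+1) = 7.454124; V(3,+2) = 20.398814; V(3,+3) = 43.060726
Backward induction: V(k, j) = exp(-r*dt) * [p_u * V(k+1, j+1) + p_m * V(k+1, j) + p_d * V(k+1, j-1)]
  V(2,-2) = exp(-r*dt) * [p_u*0.000000 + p_m*0.000000 + p_d*0.000000] = 0.000000
  V(2,-1) = exp(-r*dt) * [p_u*0.060000 + p_m*0.000000 + p_d*0.000000] = 0.007277
  V(2,+0) = exp(-r*dt) * [p_u*7.454124 + p_m*0.060000 + p_d*0.000000] = 0.944013
  V(2,+1) = exp(-r*dt) * [p_u*20.398814 + p_m*7.454124 + p_d*0.060000] = 7.447916
  V(2,+2) = exp(-r*dt) * [p_u*43.060726 + p_m*20.398814 + p_d*7.454124] = 20.375708
  V(1,-1) = exp(-r*dt) * [p_u*0.944013 + p_m*0.007277 + p_d*0.000000] = 0.119339
  V(1,+0) = exp(-r*dt) * [p_u*7.447916 + p_m*0.944013 + p_d*0.007277] = 1.533159
  V(1,+1) = exp(-r*dt) * [p_u*20.375708 + p_m*7.447916 + p_d*0.944013] = 7.627944
  V(0,+0) = exp(-r*dt) * [p_u*7.627944 + p_m*1.533159 + p_d*0.119339] = 1.970804

Answer: Price = V(0,0) = 1.9708


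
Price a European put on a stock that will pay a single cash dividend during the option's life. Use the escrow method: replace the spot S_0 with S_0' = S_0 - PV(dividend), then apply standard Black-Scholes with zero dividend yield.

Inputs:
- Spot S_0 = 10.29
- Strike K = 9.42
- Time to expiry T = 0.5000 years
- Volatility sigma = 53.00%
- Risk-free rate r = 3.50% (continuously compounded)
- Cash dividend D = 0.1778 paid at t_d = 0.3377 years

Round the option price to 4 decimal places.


PV(D) = D * exp(-r * t_d) = 0.1778 * 0.98825008 = 0.17571086
S_0' = S_0 - PV(D) = 10.2900 - 0.17571086 = 10.11428914
d1 = (ln(S_0'/K) + (r + sigma^2/2)*T) / (sigma*sqrt(T)) = 0.42383474
d2 = d1 - sigma*sqrt(T) = 0.04906814
exp(-rT) = 0.98265224
N(-d1) = 0.33584317; N(-d2) = 0.48043249
P = K * exp(-rT) * N(-d2) - S_0' * N(-d1) = 9.4200 * 0.98265224 * 0.48043249 - 10.11428914 * 0.33584317 = 1.0503

Answer: Price = 1.0503


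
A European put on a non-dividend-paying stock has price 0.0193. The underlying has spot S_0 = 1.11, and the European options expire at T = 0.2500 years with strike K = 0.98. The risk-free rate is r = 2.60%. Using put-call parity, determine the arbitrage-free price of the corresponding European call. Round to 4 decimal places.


Put-call parity: C - P = S_0 * exp(-qT) - K * exp(-rT).
S_0 * exp(-qT) = 1.1100 * 1.00000000 = 1.11000000
K * exp(-rT) = 0.9800 * 0.99352108 = 0.97365066
C = P + S*exp(-qT) - K*exp(-rT)
C = 0.0193 + 1.11000000 - 0.97365066 = 0.1556

Answer: Call price = 0.1556


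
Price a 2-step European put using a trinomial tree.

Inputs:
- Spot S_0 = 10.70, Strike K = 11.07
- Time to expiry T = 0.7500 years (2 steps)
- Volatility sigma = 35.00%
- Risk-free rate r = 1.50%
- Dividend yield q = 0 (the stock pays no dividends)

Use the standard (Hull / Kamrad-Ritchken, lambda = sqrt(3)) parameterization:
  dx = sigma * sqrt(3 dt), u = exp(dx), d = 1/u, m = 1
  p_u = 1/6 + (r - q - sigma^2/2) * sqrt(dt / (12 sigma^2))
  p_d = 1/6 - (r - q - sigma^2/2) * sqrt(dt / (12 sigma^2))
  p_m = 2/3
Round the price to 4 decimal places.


Answer: Price = V(0,0) = 1.3200

Derivation:
dt = T/N = 0.375000; dx = sigma*sqrt(3*dt) = 0.371231
u = exp(dx) = 1.449518; d = 1/u = 0.689885
p_u = 0.143307, p_m = 0.666667, p_d = 0.190026
Discount per step: exp(-r*dt) = 0.994391
Stock lattice S(k, j) with j the centered position index:
  k=0: S(0,+0) = 10.7000
  k=1: S(1,-1) = 7.3818; S(1,+0) = 10.7000; S(1,+1) = 15.5098
  k=2: S(2,-2) = 5.0926; S(2,-1) = 7.3818; S(2,+0) = 10.7000; S(2,+1) = 15.5098; S(2,+2) = 22.4818
Terminal payoffs V(N, j) = max(K - S_T, 0):
  V(2,-2) = 5.977435; V(2,-1) = 3.688236; V(2,+0) = 0.370000; V(2,+1) = 0.000000; V(2,+2) = 0.000000
Backward induction: V(k, j) = exp(-r*dt) * [p_u * V(k+1, j+1) + p_m * V(k+1, j) + p_d * V(k+1, j-1)]
  V(1,-1) = exp(-r*dt) * [p_u*0.370000 + p_m*3.688236 + p_d*5.977435] = 3.627257
  V(1,+0) = exp(-r*dt) * [p_u*0.000000 + p_m*0.370000 + p_d*3.688236] = 0.942214
  V(1,+1) = exp(-r*dt) * [p_u*0.000000 + p_m*0.000000 + p_d*0.370000] = 0.069915
  V(0,+0) = exp(-r*dt) * [p_u*0.069915 + p_m*0.942214 + p_d*3.627257] = 1.319991


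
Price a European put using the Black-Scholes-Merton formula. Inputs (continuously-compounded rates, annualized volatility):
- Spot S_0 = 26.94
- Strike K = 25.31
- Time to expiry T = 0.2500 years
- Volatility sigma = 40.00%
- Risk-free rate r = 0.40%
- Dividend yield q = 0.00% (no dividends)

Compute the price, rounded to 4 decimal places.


Answer: Price = 1.3556

Derivation:
d1 = (ln(S/K) + (r - q + 0.5*sigma^2) * T) / (sigma * sqrt(T)) = 0.41706298
d2 = d1 - sigma * sqrt(T) = 0.21706298
exp(-rT) = 0.99900050; exp(-qT) = 1.00000000
P = K * exp(-rT) * N(-d2) - S_0 * exp(-qT) * N(-d1)
N(-d1) = 0.33831617; N(-d2) = 0.41407963
P = 25.3100 * 0.99900050 * 0.41407963 - 26.9400 * 1.00000000 * 0.33831617 = 1.3556


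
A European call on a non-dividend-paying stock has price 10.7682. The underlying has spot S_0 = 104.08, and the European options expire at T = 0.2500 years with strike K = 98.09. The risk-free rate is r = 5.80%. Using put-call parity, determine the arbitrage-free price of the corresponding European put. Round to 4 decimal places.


Put-call parity: C - P = S_0 * exp(-qT) - K * exp(-rT).
S_0 * exp(-qT) = 104.0800 * 1.00000000 = 104.08000000
K * exp(-rT) = 98.0900 * 0.98560462 = 96.67795705
P = C - S*exp(-qT) + K*exp(-rT)
P = 10.7682 - 104.08000000 + 96.67795705 = 3.3662

Answer: Put price = 3.3662


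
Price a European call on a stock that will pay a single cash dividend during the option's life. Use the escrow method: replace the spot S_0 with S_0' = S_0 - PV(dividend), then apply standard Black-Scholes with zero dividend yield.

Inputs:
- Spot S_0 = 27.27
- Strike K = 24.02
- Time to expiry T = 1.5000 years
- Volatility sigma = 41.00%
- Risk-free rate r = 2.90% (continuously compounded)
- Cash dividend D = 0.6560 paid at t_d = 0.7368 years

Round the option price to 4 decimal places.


Answer: Price = 6.9374

Derivation:
PV(D) = D * exp(-r * t_d) = 0.6560 * 0.97885946 = 0.64213181
S_0' = S_0 - PV(D) = 27.2700 - 0.64213181 = 26.62786819
d1 = (ln(S_0'/K) + (r + sigma^2/2)*T) / (sigma*sqrt(T)) = 0.54296331
d2 = d1 - sigma*sqrt(T) = 0.04081791
exp(-rT) = 0.95743255
N(d1) = 0.70642247; N(d2) = 0.51627947
C = S_0' * N(d1) - K * exp(-rT) * N(d2) = 26.62786819 * 0.70642247 - 24.0200 * 0.95743255 * 0.51627947 = 6.9374


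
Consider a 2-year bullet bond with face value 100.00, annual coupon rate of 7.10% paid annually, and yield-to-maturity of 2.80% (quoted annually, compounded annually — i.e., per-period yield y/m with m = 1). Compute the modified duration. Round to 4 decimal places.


Coupon per period c = face * coupon_rate / m = 7.100000
Periods per year m = 1; per-period yield y/m = 0.028000
Number of cashflows N = 2
Cashflows (t years, CF_t, discount factor 1/(1+y/m)^(m*t), PV):
  t = 1.0000: CF_t = 7.100000, DF = 0.972763, PV = 6.906615
  t = 2.0000: CF_t = 107.100000, DF = 0.946267, PV = 101.345213
Price P = sum_t PV_t = 108.251828
First compute Macaulay numerator sum_t t * PV_t:
  t * PV_t at t = 1.0000: 6.906615
  t * PV_t at t = 2.0000: 202.690427
Macaulay duration D = 209.597042 / 108.251828 = 1.936199
Modified duration = D / (1 + y/m) = 1.936199 / (1 + 0.028000) = 1.883462

Answer: Modified duration = 1.8835


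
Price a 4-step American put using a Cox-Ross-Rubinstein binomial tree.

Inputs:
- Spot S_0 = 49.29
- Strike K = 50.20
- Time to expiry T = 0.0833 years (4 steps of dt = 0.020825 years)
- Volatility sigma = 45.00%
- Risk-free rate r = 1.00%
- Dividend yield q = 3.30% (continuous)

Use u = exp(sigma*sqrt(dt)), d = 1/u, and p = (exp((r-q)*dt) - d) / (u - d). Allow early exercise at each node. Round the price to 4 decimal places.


Answer: Price = V(0,0) = 3.0938

Derivation:
dt = T/N = 0.020825
u = exp(sigma*sqrt(dt)) = 1.067094; d = 1/u = 0.937125
p = (exp((r-q)*dt) - d) / (u - d) = 0.480087
Discount per step: exp(-r*dt) = 0.999792
Stock lattice S(k, i) with i counting down-moves:
  k=0: S(0,0) = 49.2900
  k=1: S(1,0) = 52.5971; S(1,1) = 46.1909
  k=2: S(2,0) = 56.1260; S(2,1) = 49.2900; S(2,2) = 43.2866
  k=3: S(3,0) = 59.8917; S(3,1) = 52.5971; S(3,2) = 46.1909; S(3,3) = 40.5650
  k=4: S(4,0) = 63.9101; S(4,1) = 56.1260; S(4,2) = 49.2900; S(4,3) = 43.2866; S(4,4) = 38.0144
Terminal payoffs V(N, i) = max(K - S_T, 0):
  V(4,0) = 0.000000; V(4,1) = 0.000000; V(4,2) = 0.910000; V(4,3) = 6.913388; V(4,4) = 12.185580
Backward induction: V(k, i) = exp(-r*dt) * [p * V(k+1, i) + (1-p) * V(k+1, i+1)]; then take max(V_cont, immediate exercise) for American.
  V(3,0) = exp(-r*dt) * [p*0.000000 + (1-p)*0.000000] = 0.000000; exercise = 0.000000; V(3,0) = max -> 0.000000
  V(3,1) = exp(-r*dt) * [p*0.000000 + (1-p)*0.910000] = 0.473023; exercise = 0.000000; V(3,1) = max -> 0.473023
  V(3,2) = exp(-r*dt) * [p*0.910000 + (1-p)*6.913388] = 4.030403; exercise = 4.009123; V(3,2) = max -> 4.030403
  V(3,3) = exp(-r*dt) * [p*6.913388 + (1-p)*12.185580] = 9.652461; exercise = 9.635046; V(3,3) = max -> 9.652461
  V(2,0) = exp(-r*dt) * [p*0.000000 + (1-p)*0.473023] = 0.245880; exercise = 0.000000; V(2,0) = max -> 0.245880
  V(2,1) = exp(-r*dt) * [p*0.473023 + (1-p)*4.030403] = 2.322069; exercise = 0.910000; V(2,1) = max -> 2.322069
  V(2,2) = exp(-r*dt) * [p*4.030403 + (1-p)*9.652461] = 6.951939; exercise = 6.913388; V(2,2) = max -> 6.951939
  V(1,0) = exp(-r*dt) * [p*0.245880 + (1-p)*2.322069] = 1.325042; exercise = 0.000000; V(1,0) = max -> 1.325042
  V(1,1) = exp(-r*dt) * [p*2.322069 + (1-p)*6.951939] = 4.728216; exercise = 4.009123; V(1,1) = max -> 4.728216
  V(0,0) = exp(-r*dt) * [p*1.325042 + (1-p)*4.728216] = 3.093753; exercise = 0.910000; V(0,0) = max -> 3.093753


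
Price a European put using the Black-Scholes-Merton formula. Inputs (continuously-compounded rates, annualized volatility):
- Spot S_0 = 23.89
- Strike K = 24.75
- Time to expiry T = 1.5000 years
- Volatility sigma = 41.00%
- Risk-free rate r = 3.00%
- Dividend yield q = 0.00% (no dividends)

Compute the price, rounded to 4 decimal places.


d1 = (ln(S/K) + (r - q + 0.5*sigma^2) * T) / (sigma * sqrt(T)) = 0.27025932
d2 = d1 - sigma * sqrt(T) = -0.23188608
exp(-rT) = 0.95599748; exp(-qT) = 1.00000000
P = K * exp(-rT) * N(-d2) - S_0 * exp(-qT) * N(-d1)
N(-d1) = 0.39348038; N(-d2) = 0.59168675
P = 24.7500 * 0.95599748 * 0.59168675 - 23.8900 * 1.00000000 * 0.39348038 = 4.5996

Answer: Price = 4.5996


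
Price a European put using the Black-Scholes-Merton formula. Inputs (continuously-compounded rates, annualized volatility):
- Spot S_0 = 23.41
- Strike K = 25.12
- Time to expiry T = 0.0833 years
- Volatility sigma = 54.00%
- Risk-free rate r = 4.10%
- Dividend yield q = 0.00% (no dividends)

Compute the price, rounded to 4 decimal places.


Answer: Price = 2.4536

Derivation:
d1 = (ln(S/K) + (r - q + 0.5*sigma^2) * T) / (sigma * sqrt(T)) = -0.35251475
d2 = d1 - sigma * sqrt(T) = -0.50836814
exp(-rT) = 0.99659053; exp(-qT) = 1.00000000
P = K * exp(-rT) * N(-d2) - S_0 * exp(-qT) * N(-d1)
N(-d1) = 0.63777387; N(-d2) = 0.69440241
P = 25.1200 * 0.99659053 * 0.69440241 - 23.4100 * 1.00000000 * 0.63777387 = 2.4536


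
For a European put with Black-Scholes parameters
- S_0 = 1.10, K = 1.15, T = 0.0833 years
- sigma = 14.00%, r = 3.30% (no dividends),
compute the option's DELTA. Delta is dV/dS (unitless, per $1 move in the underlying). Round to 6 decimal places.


d1 = -1.0118814599; d2 = -1.0522878951
phi(d1) = 0.2390958939; exp(-qT) = 1.0000000000; exp(-rT) = 0.9972548748
N(-d1) = 0.8442026325
Delta = -exp(-qT) * N(-d1) = -1.0000000000 * 0.8442026325 = -0.844203

Answer: Delta = -0.844203


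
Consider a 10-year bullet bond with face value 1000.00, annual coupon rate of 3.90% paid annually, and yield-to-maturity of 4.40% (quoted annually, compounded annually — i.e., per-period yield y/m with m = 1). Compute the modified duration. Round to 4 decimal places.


Answer: Modified duration = 8.0769

Derivation:
Coupon per period c = face * coupon_rate / m = 39.000000
Periods per year m = 1; per-period yield y/m = 0.044000
Number of cashflows N = 10
Cashflows (t years, CF_t, discount factor 1/(1+y/m)^(m*t), PV):
  t = 1.0000: CF_t = 39.000000, DF = 0.957854, PV = 37.356322
  t = 2.0000: CF_t = 39.000000, DF = 0.917485, PV = 35.781917
  t = 3.0000: CF_t = 39.000000, DF = 0.878817, PV = 34.273867
  t = 4.0000: CF_t = 39.000000, DF = 0.841779, PV = 32.829375
  t = 5.0000: CF_t = 39.000000, DF = 0.806302, PV = 31.445761
  t = 6.0000: CF_t = 39.000000, DF = 0.772320, PV = 30.120461
  t = 7.0000: CF_t = 39.000000, DF = 0.739770, PV = 28.851016
  t = 8.0000: CF_t = 39.000000, DF = 0.708592, PV = 27.635073
  t = 9.0000: CF_t = 39.000000, DF = 0.678728, PV = 26.470377
  t = 10.0000: CF_t = 1039.000000, DF = 0.650122, PV = 675.476992
Price P = sum_t PV_t = 960.241162
First compute Macaulay numerator sum_t t * PV_t:
  t * PV_t at t = 1.0000: 37.356322
  t * PV_t at t = 2.0000: 71.563835
  t * PV_t at t = 3.0000: 102.821602
  t * PV_t at t = 4.0000: 131.317499
  t * PV_t at t = 5.0000: 157.228807
  t * PV_t at t = 6.0000: 180.722766
  t * PV_t at t = 7.0000: 201.957114
  t * PV_t at t = 8.0000: 221.080585
  t * PV_t at t = 9.0000: 238.233389
  t * PV_t at t = 10.0000: 6754.769923
Macaulay duration D = 8097.051841 / 960.241162 = 8.432311
Modified duration = D / (1 + y/m) = 8.432311 / (1 + 0.044000) = 8.076926


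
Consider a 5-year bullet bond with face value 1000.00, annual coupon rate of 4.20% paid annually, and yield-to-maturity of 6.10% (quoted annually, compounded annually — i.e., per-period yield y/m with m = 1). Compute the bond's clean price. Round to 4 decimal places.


Answer: Price = 920.1823

Derivation:
Coupon per period c = face * coupon_rate / m = 42.000000
Periods per year m = 1; per-period yield y/m = 0.061000
Number of cashflows N = 5
Cashflows (t years, CF_t, discount factor 1/(1+y/m)^(m*t), PV):
  t = 1.0000: CF_t = 42.000000, DF = 0.942507, PV = 39.585297
  t = 2.0000: CF_t = 42.000000, DF = 0.888320, PV = 37.309422
  t = 3.0000: CF_t = 42.000000, DF = 0.837247, PV = 35.164394
  t = 4.0000: CF_t = 42.000000, DF = 0.789112, PV = 33.142690
  t = 5.0000: CF_t = 1042.000000, DF = 0.743743, PV = 774.980544
Price P = sum_t PV_t = 920.182347


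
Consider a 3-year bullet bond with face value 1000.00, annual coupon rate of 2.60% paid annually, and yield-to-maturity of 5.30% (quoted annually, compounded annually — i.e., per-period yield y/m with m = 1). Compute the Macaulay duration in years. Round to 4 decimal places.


Answer: Macaulay duration = 2.9214 years

Derivation:
Coupon per period c = face * coupon_rate / m = 26.000000
Periods per year m = 1; per-period yield y/m = 0.053000
Number of cashflows N = 3
Cashflows (t years, CF_t, discount factor 1/(1+y/m)^(m*t), PV):
  t = 1.0000: CF_t = 26.000000, DF = 0.949668, PV = 24.691358
  t = 2.0000: CF_t = 26.000000, DF = 0.901869, PV = 23.448583
  t = 3.0000: CF_t = 1026.000000, DF = 0.856475, PV = 878.743746
Price P = sum_t PV_t = 926.883687
Macaulay numerator sum_t t * PV_t:
  t * PV_t at t = 1.0000: 24.691358
  t * PV_t at t = 2.0000: 46.897166
  t * PV_t at t = 3.0000: 2636.231238
Macaulay duration D = (sum_t t * PV_t) / P = 2707.819763 / 926.883687 = 2.921423


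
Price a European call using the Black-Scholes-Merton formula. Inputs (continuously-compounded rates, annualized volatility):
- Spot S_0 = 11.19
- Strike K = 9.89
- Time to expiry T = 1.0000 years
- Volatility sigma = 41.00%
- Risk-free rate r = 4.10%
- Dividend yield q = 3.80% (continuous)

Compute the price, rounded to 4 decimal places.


Answer: Price = 2.3624

Derivation:
d1 = (ln(S/K) + (r - q + 0.5*sigma^2) * T) / (sigma * sqrt(T)) = 0.51352775
d2 = d1 - sigma * sqrt(T) = 0.10352775
exp(-rT) = 0.95982913; exp(-qT) = 0.96271294
C = S_0 * exp(-qT) * N(d1) - K * exp(-rT) * N(d2)
N(d1) = 0.69620890; N(d2) = 0.54122794
C = 11.1900 * 0.96271294 * 0.69620890 - 9.8900 * 0.95982913 * 0.54122794 = 2.3624


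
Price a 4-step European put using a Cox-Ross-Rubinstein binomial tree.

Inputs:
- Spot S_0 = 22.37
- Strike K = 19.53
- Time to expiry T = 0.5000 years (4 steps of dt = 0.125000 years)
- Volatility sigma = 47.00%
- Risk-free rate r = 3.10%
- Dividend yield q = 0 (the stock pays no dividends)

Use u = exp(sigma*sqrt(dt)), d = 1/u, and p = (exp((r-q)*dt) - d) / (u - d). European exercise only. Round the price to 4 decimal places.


dt = T/N = 0.125000
u = exp(sigma*sqrt(dt)) = 1.180774; d = 1/u = 0.846902
p = (exp((r-q)*dt) - d) / (u - d) = 0.470182
Discount per step: exp(-r*dt) = 0.996132
Stock lattice S(k, i) with i counting down-moves:
  k=0: S(0,0) = 22.3700
  k=1: S(1,0) = 26.4139; S(1,1) = 18.9452
  k=2: S(2,0) = 31.1889; S(2,1) = 22.3700; S(2,2) = 16.0447
  k=3: S(3,0) = 36.8270; S(3,1) = 26.4139; S(3,2) = 18.9452; S(3,3) = 13.5883
  k=4: S(4,0) = 43.4844; S(4,1) = 31.1889; S(4,2) = 22.3700; S(4,3) = 16.0447; S(4,4) = 11.5080
Terminal payoffs V(N, i) = max(K - S_T, 0):
  V(4,0) = 0.000000; V(4,1) = 0.000000; V(4,2) = 0.000000; V(4,3) = 3.485268; V(4,4) = 8.022024
Backward induction: V(k, i) = exp(-r*dt) * [p * V(k+1, i) + (1-p) * V(k+1, i+1)].
  V(3,0) = exp(-r*dt) * [p*0.000000 + (1-p)*0.000000] = 0.000000
  V(3,1) = exp(-r*dt) * [p*0.000000 + (1-p)*0.000000] = 0.000000
  V(3,2) = exp(-r*dt) * [p*0.000000 + (1-p)*3.485268] = 1.839417
  V(3,3) = exp(-r*dt) * [p*3.485268 + (1-p)*8.022024] = 5.866149
  V(2,0) = exp(-r*dt) * [p*0.000000 + (1-p)*0.000000] = 0.000000
  V(2,1) = exp(-r*dt) * [p*0.000000 + (1-p)*1.839417] = 0.970788
  V(2,2) = exp(-r*dt) * [p*1.839417 + (1-p)*5.866149] = 3.957489
  V(1,0) = exp(-r*dt) * [p*0.000000 + (1-p)*0.970788] = 0.512352
  V(1,1) = exp(-r*dt) * [p*0.970788 + (1-p)*3.957489] = 2.543323
  V(0,0) = exp(-r*dt) * [p*0.512352 + (1-p)*2.543323] = 1.582255

Answer: Price = V(0,0) = 1.5823


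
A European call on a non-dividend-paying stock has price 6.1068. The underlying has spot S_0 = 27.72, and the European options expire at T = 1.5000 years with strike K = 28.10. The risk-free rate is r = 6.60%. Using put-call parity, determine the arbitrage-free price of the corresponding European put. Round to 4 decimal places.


Put-call parity: C - P = S_0 * exp(-qT) - K * exp(-rT).
S_0 * exp(-qT) = 27.7200 * 1.00000000 = 27.72000000
K * exp(-rT) = 28.1000 * 0.90574271 = 25.45137010
P = C - S*exp(-qT) + K*exp(-rT)
P = 6.1068 - 27.72000000 + 25.45137010 = 3.8382

Answer: Put price = 3.8382


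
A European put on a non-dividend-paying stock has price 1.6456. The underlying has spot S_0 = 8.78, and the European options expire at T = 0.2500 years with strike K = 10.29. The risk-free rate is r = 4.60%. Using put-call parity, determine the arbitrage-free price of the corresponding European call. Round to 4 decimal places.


Answer: Call price = 0.2533

Derivation:
Put-call parity: C - P = S_0 * exp(-qT) - K * exp(-rT).
S_0 * exp(-qT) = 8.7800 * 1.00000000 = 8.78000000
K * exp(-rT) = 10.2900 * 0.98856587 = 10.17234283
C = P + S*exp(-qT) - K*exp(-rT)
C = 1.6456 + 8.78000000 - 10.17234283 = 0.2533


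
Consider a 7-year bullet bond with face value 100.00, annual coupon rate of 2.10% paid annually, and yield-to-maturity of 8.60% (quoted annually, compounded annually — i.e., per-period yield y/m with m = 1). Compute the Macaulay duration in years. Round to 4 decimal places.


Coupon per period c = face * coupon_rate / m = 2.100000
Periods per year m = 1; per-period yield y/m = 0.086000
Number of cashflows N = 7
Cashflows (t years, CF_t, discount factor 1/(1+y/m)^(m*t), PV):
  t = 1.0000: CF_t = 2.100000, DF = 0.920810, PV = 1.933702
  t = 2.0000: CF_t = 2.100000, DF = 0.847892, PV = 1.780572
  t = 3.0000: CF_t = 2.100000, DF = 0.780747, PV = 1.639569
  t = 4.0000: CF_t = 2.100000, DF = 0.718920, PV = 1.509732
  t = 5.0000: CF_t = 2.100000, DF = 0.661989, PV = 1.390177
  t = 6.0000: CF_t = 2.100000, DF = 0.609566, PV = 1.280090
  t = 7.0000: CF_t = 102.100000, DF = 0.561295, PV = 57.308226
Price P = sum_t PV_t = 66.842069
Macaulay numerator sum_t t * PV_t:
  t * PV_t at t = 1.0000: 1.933702
  t * PV_t at t = 2.0000: 3.561145
  t * PV_t at t = 3.0000: 4.918708
  t * PV_t at t = 4.0000: 6.038930
  t * PV_t at t = 5.0000: 6.950886
  t * PV_t at t = 6.0000: 7.680537
  t * PV_t at t = 7.0000: 401.157582
Macaulay duration D = (sum_t t * PV_t) / P = 432.241490 / 66.842069 = 6.466609

Answer: Macaulay duration = 6.4666 years
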